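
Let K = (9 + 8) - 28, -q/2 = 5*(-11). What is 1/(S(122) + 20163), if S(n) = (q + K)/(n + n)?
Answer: 244/4919871 ≈ 4.9595e-5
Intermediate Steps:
q = 110 (q = -10*(-11) = -2*(-55) = 110)
K = -11 (K = 17 - 28 = -11)
S(n) = 99/(2*n) (S(n) = (110 - 11)/(n + n) = 99/((2*n)) = 99*(1/(2*n)) = 99/(2*n))
1/(S(122) + 20163) = 1/((99/2)/122 + 20163) = 1/((99/2)*(1/122) + 20163) = 1/(99/244 + 20163) = 1/(4919871/244) = 244/4919871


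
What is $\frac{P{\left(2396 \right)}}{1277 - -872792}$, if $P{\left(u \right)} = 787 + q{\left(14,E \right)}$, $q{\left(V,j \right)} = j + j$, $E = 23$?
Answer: $\frac{119}{124867} \approx 0.00095301$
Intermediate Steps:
$q{\left(V,j \right)} = 2 j$
$P{\left(u \right)} = 833$ ($P{\left(u \right)} = 787 + 2 \cdot 23 = 787 + 46 = 833$)
$\frac{P{\left(2396 \right)}}{1277 - -872792} = \frac{833}{1277 - -872792} = \frac{833}{1277 + 872792} = \frac{833}{874069} = 833 \cdot \frac{1}{874069} = \frac{119}{124867}$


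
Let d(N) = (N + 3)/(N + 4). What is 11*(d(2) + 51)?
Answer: 3421/6 ≈ 570.17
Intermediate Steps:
d(N) = (3 + N)/(4 + N)
11*(d(2) + 51) = 11*((3 + 2)/(4 + 2) + 51) = 11*(5/6 + 51) = 11*((⅙)*5 + 51) = 11*(⅚ + 51) = 11*(311/6) = 3421/6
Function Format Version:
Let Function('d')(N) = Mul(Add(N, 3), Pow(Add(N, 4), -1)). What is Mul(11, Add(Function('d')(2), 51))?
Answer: Rational(3421, 6) ≈ 570.17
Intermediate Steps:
Function('d')(N) = Mul(Pow(Add(4, N), -1), Add(3, N)) (Function('d')(N) = Mul(Add(3, N), Pow(Add(4, N), -1)) = Mul(Pow(Add(4, N), -1), Add(3, N)))
Mul(11, Add(Function('d')(2), 51)) = Mul(11, Add(Mul(Pow(Add(4, 2), -1), Add(3, 2)), 51)) = Mul(11, Add(Mul(Pow(6, -1), 5), 51)) = Mul(11, Add(Mul(Rational(1, 6), 5), 51)) = Mul(11, Add(Rational(5, 6), 51)) = Mul(11, Rational(311, 6)) = Rational(3421, 6)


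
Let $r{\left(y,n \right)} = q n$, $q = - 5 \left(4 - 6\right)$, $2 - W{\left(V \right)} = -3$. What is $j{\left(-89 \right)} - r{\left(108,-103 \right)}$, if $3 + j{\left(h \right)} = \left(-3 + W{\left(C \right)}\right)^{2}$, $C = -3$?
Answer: $1031$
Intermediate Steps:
$W{\left(V \right)} = 5$ ($W{\left(V \right)} = 2 - -3 = 2 + 3 = 5$)
$j{\left(h \right)} = 1$ ($j{\left(h \right)} = -3 + \left(-3 + 5\right)^{2} = -3 + 2^{2} = -3 + 4 = 1$)
$q = 10$ ($q = - 5 \left(4 - 6\right) = \left(-5\right) \left(-2\right) = 10$)
$r{\left(y,n \right)} = 10 n$
$j{\left(-89 \right)} - r{\left(108,-103 \right)} = 1 - 10 \left(-103\right) = 1 - -1030 = 1 + 1030 = 1031$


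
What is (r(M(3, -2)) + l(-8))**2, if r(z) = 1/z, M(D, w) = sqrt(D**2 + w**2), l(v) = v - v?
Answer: 1/13 ≈ 0.076923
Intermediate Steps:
l(v) = 0
(r(M(3, -2)) + l(-8))**2 = (1/(sqrt(3**2 + (-2)**2)) + 0)**2 = (1/(sqrt(9 + 4)) + 0)**2 = (1/(sqrt(13)) + 0)**2 = (sqrt(13)/13 + 0)**2 = (sqrt(13)/13)**2 = 1/13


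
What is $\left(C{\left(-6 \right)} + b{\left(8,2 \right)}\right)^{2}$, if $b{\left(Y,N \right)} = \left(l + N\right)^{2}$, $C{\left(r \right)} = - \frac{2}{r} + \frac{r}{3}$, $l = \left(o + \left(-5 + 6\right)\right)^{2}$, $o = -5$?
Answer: $\frac{935089}{9} \approx 1.039 \cdot 10^{5}$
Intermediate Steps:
$l = 16$ ($l = \left(-5 + \left(-5 + 6\right)\right)^{2} = \left(-5 + 1\right)^{2} = \left(-4\right)^{2} = 16$)
$C{\left(r \right)} = - \frac{2}{r} + \frac{r}{3}$ ($C{\left(r \right)} = - \frac{2}{r} + r \frac{1}{3} = - \frac{2}{r} + \frac{r}{3}$)
$b{\left(Y,N \right)} = \left(16 + N\right)^{2}$
$\left(C{\left(-6 \right)} + b{\left(8,2 \right)}\right)^{2} = \left(\left(- \frac{2}{-6} + \frac{1}{3} \left(-6\right)\right) + \left(16 + 2\right)^{2}\right)^{2} = \left(\left(\left(-2\right) \left(- \frac{1}{6}\right) - 2\right) + 18^{2}\right)^{2} = \left(\left(\frac{1}{3} - 2\right) + 324\right)^{2} = \left(- \frac{5}{3} + 324\right)^{2} = \left(\frac{967}{3}\right)^{2} = \frac{935089}{9}$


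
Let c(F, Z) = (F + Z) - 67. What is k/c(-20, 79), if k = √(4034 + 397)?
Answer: -√4431/8 ≈ -8.3207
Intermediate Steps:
c(F, Z) = -67 + F + Z
k = √4431 ≈ 66.566
k/c(-20, 79) = √4431/(-67 - 20 + 79) = √4431/(-8) = √4431*(-⅛) = -√4431/8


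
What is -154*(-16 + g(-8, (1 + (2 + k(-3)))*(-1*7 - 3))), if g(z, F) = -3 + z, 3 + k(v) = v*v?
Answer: 4158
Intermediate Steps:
k(v) = -3 + v² (k(v) = -3 + v*v = -3 + v²)
-154*(-16 + g(-8, (1 + (2 + k(-3)))*(-1*7 - 3))) = -154*(-16 + (-3 - 8)) = -154*(-16 - 11) = -154*(-27) = 4158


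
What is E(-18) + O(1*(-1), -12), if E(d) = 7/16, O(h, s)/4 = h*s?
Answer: 775/16 ≈ 48.438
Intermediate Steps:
O(h, s) = 4*h*s (O(h, s) = 4*(h*s) = 4*h*s)
E(d) = 7/16 (E(d) = 7*(1/16) = 7/16)
E(-18) + O(1*(-1), -12) = 7/16 + 4*(1*(-1))*(-12) = 7/16 + 4*(-1)*(-12) = 7/16 + 48 = 775/16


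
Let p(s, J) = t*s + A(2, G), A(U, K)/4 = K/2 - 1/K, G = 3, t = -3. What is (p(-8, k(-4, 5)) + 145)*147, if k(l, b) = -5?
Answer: 25529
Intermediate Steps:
A(U, K) = -4/K + 2*K (A(U, K) = 4*(K/2 - 1/K) = -4/K + 2*K)
p(s, J) = 14/3 - 3*s (p(s, J) = -3*s + (-4/3 + 2*3) = -3*s + (-4*⅓ + 6) = -3*s + (-4/3 + 6) = -3*s + 14/3 = 14/3 - 3*s)
(p(-8, k(-4, 5)) + 145)*147 = ((14/3 - 3*(-8)) + 145)*147 = ((14/3 + 24) + 145)*147 = (86/3 + 145)*147 = (521/3)*147 = 25529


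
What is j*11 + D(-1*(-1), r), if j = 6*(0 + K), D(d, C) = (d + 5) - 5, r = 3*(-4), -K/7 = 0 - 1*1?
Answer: 463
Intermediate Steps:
K = 7 (K = -7*(0 - 1*1) = -7*(0 - 1) = -7*(-1) = 7)
r = -12
D(d, C) = d (D(d, C) = (5 + d) - 5 = d)
j = 42 (j = 6*(0 + 7) = 6*7 = 42)
j*11 + D(-1*(-1), r) = 42*11 - 1*(-1) = 462 + 1 = 463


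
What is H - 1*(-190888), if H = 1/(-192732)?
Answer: 36790226015/192732 ≈ 1.9089e+5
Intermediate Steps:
H = -1/192732 ≈ -5.1886e-6
H - 1*(-190888) = -1/192732 - 1*(-190888) = -1/192732 + 190888 = 36790226015/192732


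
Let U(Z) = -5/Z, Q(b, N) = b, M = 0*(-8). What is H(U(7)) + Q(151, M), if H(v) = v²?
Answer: 7424/49 ≈ 151.51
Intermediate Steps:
M = 0
H(U(7)) + Q(151, M) = (-5/7)² + 151 = 25/49 + 151 = 7424/49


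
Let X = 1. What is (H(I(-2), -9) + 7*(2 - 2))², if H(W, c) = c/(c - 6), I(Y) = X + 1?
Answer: 9/25 ≈ 0.36000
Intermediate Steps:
I(Y) = 2 (I(Y) = 1 + 1 = 2)
H(W, c) = c/(-6 + c)
(H(I(-2), -9) + 7*(2 - 2))² = (-9/(-6 - 9) + 7*(2 - 2))² = (-9/(-15) + 7*0)² = (-9*(-1/15) + 0)² = (⅗ + 0)² = (⅗)² = 9/25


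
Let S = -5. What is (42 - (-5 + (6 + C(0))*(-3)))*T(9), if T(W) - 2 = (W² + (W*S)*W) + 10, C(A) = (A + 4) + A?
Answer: -24024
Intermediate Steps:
C(A) = 4 + 2*A (C(A) = (4 + A) + A = 4 + 2*A)
T(W) = 12 - 4*W² (T(W) = 2 + ((W² + (W*(-5))*W) + 10) = 2 + ((W² + (-5*W)*W) + 10) = 2 + ((W² - 5*W²) + 10) = 2 + (-4*W² + 10) = 2 + (10 - 4*W²) = 12 - 4*W²)
(42 - (-5 + (6 + C(0))*(-3)))*T(9) = (42 - (-5 + (6 + (4 + 2*0))*(-3)))*(12 - 4*9²) = (42 - (-5 + (6 + (4 + 0))*(-3)))*(12 - 4*81) = (42 - (-5 + (6 + 4)*(-3)))*(12 - 324) = (42 - (-5 + 10*(-3)))*(-312) = (42 - (-5 - 30))*(-312) = (42 - 1*(-35))*(-312) = (42 + 35)*(-312) = 77*(-312) = -24024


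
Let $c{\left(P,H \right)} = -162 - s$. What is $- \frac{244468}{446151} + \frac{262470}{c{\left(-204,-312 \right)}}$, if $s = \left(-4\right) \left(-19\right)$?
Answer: $- \frac{58579718177}{53091969} \approx -1103.4$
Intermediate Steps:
$s = 76$
$c{\left(P,H \right)} = -238$ ($c{\left(P,H \right)} = -162 - 76 = -238$)
$- \frac{244468}{446151} + \frac{262470}{c{\left(-204,-312 \right)}} = - \frac{244468}{446151} + \frac{262470}{-238} = \left(-244468\right) \frac{1}{446151} + 262470 \left(- \frac{1}{238}\right) = - \frac{244468}{446151} - \frac{131235}{119} = - \frac{58579718177}{53091969}$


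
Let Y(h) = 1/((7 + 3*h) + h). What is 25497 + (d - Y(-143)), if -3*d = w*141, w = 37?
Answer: 13423271/565 ≈ 23758.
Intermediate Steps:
d = -1739 (d = -37*141/3 = -⅓*5217 = -1739)
Y(h) = 1/(7 + 4*h)
25497 + (d - Y(-143)) = 25497 + (-1739 - 1/(7 + 4*(-143))) = 25497 + (-1739 - 1/(7 - 572)) = 25497 + (-1739 - 1/(-565)) = 25497 + (-1739 - 1*(-1/565)) = 25497 + (-1739 + 1/565) = 25497 - 982534/565 = 13423271/565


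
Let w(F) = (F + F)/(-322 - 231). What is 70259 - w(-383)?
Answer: 38852461/553 ≈ 70258.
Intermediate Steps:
w(F) = -2*F/553 (w(F) = (2*F)/(-553) = (2*F)*(-1/553) = -2*F/553)
70259 - w(-383) = 70259 - (-2)*(-383)/553 = 70259 - 1*766/553 = 70259 - 766/553 = 38852461/553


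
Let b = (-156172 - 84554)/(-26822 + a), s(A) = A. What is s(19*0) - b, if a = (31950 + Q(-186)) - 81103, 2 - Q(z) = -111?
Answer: -120363/37931 ≈ -3.1732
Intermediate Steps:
Q(z) = 113 (Q(z) = 2 - 1*(-111) = 2 + 111 = 113)
a = -49040 (a = (31950 + 113) - 81103 = 32063 - 81103 = -49040)
b = 120363/37931 (b = (-156172 - 84554)/(-26822 - 49040) = -240726/(-75862) = -240726*(-1/75862) = 120363/37931 ≈ 3.1732)
s(19*0) - b = 19*0 - 1*120363/37931 = 0 - 120363/37931 = -120363/37931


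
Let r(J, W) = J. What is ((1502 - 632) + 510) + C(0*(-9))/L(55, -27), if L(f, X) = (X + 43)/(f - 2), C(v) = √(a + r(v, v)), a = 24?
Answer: 1380 + 53*√6/8 ≈ 1396.2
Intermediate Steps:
C(v) = √(24 + v)
L(f, X) = (43 + X)/(-2 + f)
((1502 - 632) + 510) + C(0*(-9))/L(55, -27) = ((1502 - 632) + 510) + √(24 + 0*(-9))/(((43 - 27)/(-2 + 55))) = (870 + 510) + √(24 + 0)/((16/53)) = 1380 + √24/(((1/53)*16)) = 1380 + (2*√6)/(16/53) = 1380 + (2*√6)*(53/16) = 1380 + 53*√6/8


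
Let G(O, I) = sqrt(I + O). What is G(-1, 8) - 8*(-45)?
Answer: 360 + sqrt(7) ≈ 362.65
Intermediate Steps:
G(-1, 8) - 8*(-45) = sqrt(8 - 1) - 8*(-45) = sqrt(7) + 360 = 360 + sqrt(7)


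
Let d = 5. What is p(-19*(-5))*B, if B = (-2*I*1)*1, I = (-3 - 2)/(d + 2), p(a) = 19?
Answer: 190/7 ≈ 27.143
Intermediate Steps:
I = -5/7 (I = (-3 - 2)/(5 + 2) = -5/7 ≈ -0.71429)
B = 10/7 (B = (-2*(-5/7)*1)*1 = ((10/7)*1)*1 = (10/7)*1 = 10/7 ≈ 1.4286)
p(-19*(-5))*B = 19*(10/7) = 190/7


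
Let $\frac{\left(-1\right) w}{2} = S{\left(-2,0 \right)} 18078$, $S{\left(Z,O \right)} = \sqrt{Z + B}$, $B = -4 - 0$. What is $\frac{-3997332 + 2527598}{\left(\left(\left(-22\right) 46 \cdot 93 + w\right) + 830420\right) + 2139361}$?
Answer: $- \frac{1408820874370}{2759097576747} - \frac{17713234168 i \sqrt{6}}{2759097576747} \approx -0.51061 - 0.015726 i$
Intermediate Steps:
$B = -4$ ($B = -4 + 0 = -4$)
$S{\left(Z,O \right)} = \sqrt{-4 + Z}$ ($S{\left(Z,O \right)} = \sqrt{Z - 4} = \sqrt{-4 + Z}$)
$w = - 36156 i \sqrt{6}$ ($w = - 2 \sqrt{-4 - 2} \cdot 18078 = - 2 \sqrt{-6} \cdot 18078 = - 2 i \sqrt{6} \cdot 18078 = - 2 \cdot 18078 i \sqrt{6} = - 36156 i \sqrt{6} \approx - 88564.0 i$)
$\frac{-3997332 + 2527598}{\left(\left(\left(-22\right) 46 \cdot 93 + w\right) + 830420\right) + 2139361} = \frac{-3997332 + 2527598}{\left(\left(\left(-22\right) 46 \cdot 93 - 36156 i \sqrt{6}\right) + 830420\right) + 2139361} = - \frac{1469734}{\left(\left(\left(-1012\right) 93 - 36156 i \sqrt{6}\right) + 830420\right) + 2139361} = - \frac{1469734}{\left(\left(-94116 - 36156 i \sqrt{6}\right) + 830420\right) + 2139361} = - \frac{1469734}{\left(736304 - 36156 i \sqrt{6}\right) + 2139361} = - \frac{1469734}{2875665 - 36156 i \sqrt{6}}$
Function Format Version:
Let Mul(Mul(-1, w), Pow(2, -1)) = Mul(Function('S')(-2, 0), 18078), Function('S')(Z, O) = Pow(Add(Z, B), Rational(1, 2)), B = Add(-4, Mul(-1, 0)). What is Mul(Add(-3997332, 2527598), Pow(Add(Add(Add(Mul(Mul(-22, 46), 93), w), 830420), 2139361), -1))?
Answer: Add(Rational(-1408820874370, 2759097576747), Mul(Rational(-17713234168, 2759097576747), I, Pow(6, Rational(1, 2)))) ≈ Add(-0.51061, Mul(-0.015726, I))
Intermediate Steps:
B = -4 (B = Add(-4, 0) = -4)
Function('S')(Z, O) = Pow(Add(-4, Z), Rational(1, 2)) (Function('S')(Z, O) = Pow(Add(Z, -4), Rational(1, 2)) = Pow(Add(-4, Z), Rational(1, 2)))
w = Mul(-36156, I, Pow(6, Rational(1, 2))) (w = Mul(-2, Mul(Pow(Add(-4, -2), Rational(1, 2)), 18078)) = Mul(-2, Mul(Pow(-6, Rational(1, 2)), 18078)) = Mul(-2, Mul(Mul(I, Pow(6, Rational(1, 2))), 18078)) = Mul(-2, Mul(18078, I, Pow(6, Rational(1, 2)))) = Mul(-36156, I, Pow(6, Rational(1, 2))) ≈ Mul(-88564., I))
Mul(Add(-3997332, 2527598), Pow(Add(Add(Add(Mul(Mul(-22, 46), 93), w), 830420), 2139361), -1)) = Mul(Add(-3997332, 2527598), Pow(Add(Add(Add(Mul(Mul(-22, 46), 93), Mul(-36156, I, Pow(6, Rational(1, 2)))), 830420), 2139361), -1)) = Mul(-1469734, Pow(Add(Add(Add(Mul(-1012, 93), Mul(-36156, I, Pow(6, Rational(1, 2)))), 830420), 2139361), -1)) = Mul(-1469734, Pow(Add(Add(Add(-94116, Mul(-36156, I, Pow(6, Rational(1, 2)))), 830420), 2139361), -1)) = Mul(-1469734, Pow(Add(Add(736304, Mul(-36156, I, Pow(6, Rational(1, 2)))), 2139361), -1)) = Mul(-1469734, Pow(Add(2875665, Mul(-36156, I, Pow(6, Rational(1, 2)))), -1))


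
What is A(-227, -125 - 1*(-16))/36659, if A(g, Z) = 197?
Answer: 197/36659 ≈ 0.0053739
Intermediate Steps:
A(-227, -125 - 1*(-16))/36659 = 197/36659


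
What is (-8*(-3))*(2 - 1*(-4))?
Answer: 144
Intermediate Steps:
(-8*(-3))*(2 - 1*(-4)) = 24*(2 + 4) = 24*6 = 144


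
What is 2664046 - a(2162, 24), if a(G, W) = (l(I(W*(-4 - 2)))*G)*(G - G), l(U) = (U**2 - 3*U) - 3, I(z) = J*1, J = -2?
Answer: 2664046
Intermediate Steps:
I(z) = -2 (I(z) = -2*1 = -2)
l(U) = -3 + U**2 - 3*U
a(G, W) = 0 (a(G, W) = ((-3 + (-2)**2 - 3*(-2))*G)*(G - G) = ((-3 + 4 + 6)*G)*0 = (7*G)*0 = 0)
2664046 - a(2162, 24) = 2664046 - 1*0 = 2664046 + 0 = 2664046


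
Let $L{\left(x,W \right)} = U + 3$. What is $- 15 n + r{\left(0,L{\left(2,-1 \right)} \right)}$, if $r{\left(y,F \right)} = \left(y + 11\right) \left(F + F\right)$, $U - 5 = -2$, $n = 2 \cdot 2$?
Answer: $72$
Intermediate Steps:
$n = 4$
$U = 3$ ($U = 5 - 2 = 3$)
$L{\left(x,W \right)} = 6$ ($L{\left(x,W \right)} = 3 + 3 = 6$)
$r{\left(y,F \right)} = 2 F \left(11 + y\right)$ ($r{\left(y,F \right)} = \left(11 + y\right) 2 F = 2 F \left(11 + y\right)$)
$- 15 n + r{\left(0,L{\left(2,-1 \right)} \right)} = \left(-15\right) 4 + 2 \cdot 6 \left(11 + 0\right) = -60 + 2 \cdot 6 \cdot 11 = -60 + 132 = 72$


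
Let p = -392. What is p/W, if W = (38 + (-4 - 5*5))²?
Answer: -392/81 ≈ -4.8395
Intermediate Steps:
W = 81 (W = (38 + (-4 - 25))² = (38 - 29)² = 9² = 81)
p/W = -392/81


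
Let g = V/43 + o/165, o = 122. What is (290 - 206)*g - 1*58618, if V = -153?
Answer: -139191542/2365 ≈ -58855.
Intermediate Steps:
g = -19999/7095 (g = -153/43 + 122/165 = -19999/7095 ≈ -2.8187)
(290 - 206)*g - 1*58618 = (290 - 206)*(-19999/7095) - 1*58618 = 84*(-19999/7095) - 58618 = -559972/2365 - 58618 = -139191542/2365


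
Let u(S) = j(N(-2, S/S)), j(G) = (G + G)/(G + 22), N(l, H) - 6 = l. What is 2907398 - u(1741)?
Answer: 37796170/13 ≈ 2.9074e+6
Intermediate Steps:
N(l, H) = 6 + l
j(G) = 2*G/(22 + G) (j(G) = (2*G)/(22 + G) = 2*G/(22 + G))
u(S) = 4/13 (u(S) = 2*(6 - 2)/(22 + (6 - 2)) = 2*4/(22 + 4) = 2*4/26 = 2*4*(1/26) = 4/13)
2907398 - u(1741) = 2907398 - 1*4/13 = 2907398 - 4/13 = 37796170/13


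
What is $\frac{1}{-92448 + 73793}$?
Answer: $- \frac{1}{18655} \approx -5.3605 \cdot 10^{-5}$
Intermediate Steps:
$\frac{1}{-92448 + 73793} = \frac{1}{-18655} = - \frac{1}{18655}$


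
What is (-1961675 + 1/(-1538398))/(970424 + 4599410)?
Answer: -3017836896651/8568621485932 ≈ -0.35220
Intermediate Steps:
(-1961675 + 1/(-1538398))/(970424 + 4599410) = (-1961675 - 1/1538398)/5569834 = -3017836896651/1538398*1/5569834 = -3017836896651/8568621485932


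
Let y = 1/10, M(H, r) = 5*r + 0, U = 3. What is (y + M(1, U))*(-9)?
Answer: -1359/10 ≈ -135.90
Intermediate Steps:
M(H, r) = 5*r
y = ⅒ ≈ 0.10000
(y + M(1, U))*(-9) = (⅒ + 5*3)*(-9) = (⅒ + 15)*(-9) = (151/10)*(-9) = -1359/10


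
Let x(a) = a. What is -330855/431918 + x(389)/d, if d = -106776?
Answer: -17747694791/23059238184 ≈ -0.76966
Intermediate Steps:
-330855/431918 + x(389)/d = -330855/431918 + 389/(-106776) = -330855*1/431918 + 389*(-1/106776) = -330855/431918 - 389/106776 = -17747694791/23059238184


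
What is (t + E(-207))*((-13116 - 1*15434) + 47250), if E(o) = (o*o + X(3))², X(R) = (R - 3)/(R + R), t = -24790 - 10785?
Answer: 34333222926200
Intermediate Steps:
t = -35575
X(R) = (-3 + R)/(2*R) (X(R) = (-3 + R)/((2*R)) = (-3 + R)*(1/(2*R)) = (-3 + R)/(2*R))
E(o) = o⁴ (E(o) = (o*o + (½)*(-3 + 3)/3)² = (o² + (½)*(⅓)*0)² = (o² + 0)² = (o²)² = o⁴)
(t + E(-207))*((-13116 - 1*15434) + 47250) = (-35575 + (-207)⁴)*((-13116 - 1*15434) + 47250) = (-35575 + 1836036801)*((-13116 - 15434) + 47250) = 1836001226*(-28550 + 47250) = 1836001226*18700 = 34333222926200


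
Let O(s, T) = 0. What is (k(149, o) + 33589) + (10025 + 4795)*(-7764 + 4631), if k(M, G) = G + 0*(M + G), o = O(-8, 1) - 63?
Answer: -46397534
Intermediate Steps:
o = -63 (o = 0 - 63 = -63)
k(M, G) = G (k(M, G) = G + 0*(G + M) = G + 0 = G)
(k(149, o) + 33589) + (10025 + 4795)*(-7764 + 4631) = (-63 + 33589) + (10025 + 4795)*(-7764 + 4631) = 33526 + 14820*(-3133) = 33526 - 46431060 = -46397534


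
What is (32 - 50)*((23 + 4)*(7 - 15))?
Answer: 3888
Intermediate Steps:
(32 - 50)*((23 + 4)*(7 - 15)) = -486*(-8) = -18*(-216) = 3888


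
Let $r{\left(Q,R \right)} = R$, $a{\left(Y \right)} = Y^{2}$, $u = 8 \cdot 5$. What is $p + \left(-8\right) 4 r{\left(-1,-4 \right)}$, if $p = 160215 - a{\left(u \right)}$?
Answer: $158743$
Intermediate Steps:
$u = 40$
$p = 158615$ ($p = 160215 - 40^{2} = 160215 - 1600 = 158615$)
$p + \left(-8\right) 4 r{\left(-1,-4 \right)} = 158615 + \left(-8\right) 4 \left(-4\right) = 158615 - -128 = 158615 + 128 = 158743$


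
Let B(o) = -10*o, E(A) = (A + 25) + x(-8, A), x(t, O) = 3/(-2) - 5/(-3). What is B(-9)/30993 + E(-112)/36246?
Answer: 1141829/2246744556 ≈ 0.00050822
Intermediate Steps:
x(t, O) = ⅙ (x(t, O) = 3*(-½) - 5*(-⅓) = -3/2 + 5/3 = ⅙)
E(A) = 151/6 + A (E(A) = (A + 25) + ⅙ = (25 + A) + ⅙ = 151/6 + A)
B(-9)/30993 + E(-112)/36246 = -10*(-9)/30993 + (151/6 - 112)/36246 = 90*(1/30993) - 521/6*1/36246 = 30/10331 - 521/217476 = 1141829/2246744556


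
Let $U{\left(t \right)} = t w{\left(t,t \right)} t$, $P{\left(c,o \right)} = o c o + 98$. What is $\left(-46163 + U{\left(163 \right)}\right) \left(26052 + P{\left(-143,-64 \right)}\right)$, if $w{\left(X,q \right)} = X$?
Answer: $-2397558945552$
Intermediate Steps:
$P{\left(c,o \right)} = 98 + c o^{2}$ ($P{\left(c,o \right)} = c o o + 98 = c o^{2} + 98 = 98 + c o^{2}$)
$U{\left(t \right)} = t^{3}$ ($U{\left(t \right)} = t t t = t^{2} t = t^{3}$)
$\left(-46163 + U{\left(163 \right)}\right) \left(26052 + P{\left(-143,-64 \right)}\right) = \left(-46163 + 163^{3}\right) \left(26052 + \left(98 - 143 \left(-64\right)^{2}\right)\right) = \left(-46163 + 4330747\right) \left(26052 + \left(98 - 585728\right)\right) = 4284584 \left(26052 + \left(98 - 585728\right)\right) = 4284584 \left(26052 - 585630\right) = 4284584 \left(-559578\right) = -2397558945552$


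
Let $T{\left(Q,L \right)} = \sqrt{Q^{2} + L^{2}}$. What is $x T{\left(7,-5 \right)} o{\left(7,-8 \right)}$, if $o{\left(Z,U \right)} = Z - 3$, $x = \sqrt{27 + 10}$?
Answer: $148 \sqrt{2} \approx 209.3$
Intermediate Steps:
$x = \sqrt{37} \approx 6.0828$
$o{\left(Z,U \right)} = -3 + Z$
$T{\left(Q,L \right)} = \sqrt{L^{2} + Q^{2}}$
$x T{\left(7,-5 \right)} o{\left(7,-8 \right)} = \sqrt{37} \sqrt{\left(-5\right)^{2} + 7^{2}} \left(-3 + 7\right) = \sqrt{37} \sqrt{25 + 49} \cdot 4 = \sqrt{37} \sqrt{74} \cdot 4 = 37 \sqrt{2} \cdot 4 = 148 \sqrt{2}$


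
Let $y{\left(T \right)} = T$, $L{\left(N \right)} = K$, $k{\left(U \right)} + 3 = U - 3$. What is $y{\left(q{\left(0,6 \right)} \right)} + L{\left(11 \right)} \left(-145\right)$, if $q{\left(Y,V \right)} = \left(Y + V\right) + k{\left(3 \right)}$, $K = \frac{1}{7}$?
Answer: $- \frac{124}{7} \approx -17.714$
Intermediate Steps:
$k{\left(U \right)} = -6 + U$ ($k{\left(U \right)} = -3 + \left(U - 3\right) = -3 + \left(-3 + U\right) = -6 + U$)
$K = \frac{1}{7} \approx 0.14286$
$L{\left(N \right)} = \frac{1}{7}$
$q{\left(Y,V \right)} = -3 + V + Y$ ($q{\left(Y,V \right)} = \left(Y + V\right) + \left(-6 + 3\right) = \left(V + Y\right) - 3 = -3 + V + Y$)
$y{\left(q{\left(0,6 \right)} \right)} + L{\left(11 \right)} \left(-145\right) = \left(-3 + 6 + 0\right) + \frac{1}{7} \left(-145\right) = 3 - \frac{145}{7} = - \frac{124}{7}$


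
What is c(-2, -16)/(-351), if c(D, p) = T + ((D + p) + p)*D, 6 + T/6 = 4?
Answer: -56/351 ≈ -0.15954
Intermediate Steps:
T = -12 (T = -36 + 6*4 = -36 + 24 = -12)
c(D, p) = -12 + D*(D + 2*p) (c(D, p) = -12 + ((D + p) + p)*D = -12 + (D + 2*p)*D = -12 + D*(D + 2*p))
c(-2, -16)/(-351) = (-12 + (-2)**2 + 2*(-2)*(-16))/(-351) = (-12 + 4 + 64)*(-1/351) = 56*(-1/351) = -56/351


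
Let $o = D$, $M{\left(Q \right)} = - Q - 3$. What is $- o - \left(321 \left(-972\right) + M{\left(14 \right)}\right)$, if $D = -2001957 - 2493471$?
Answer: $4807457$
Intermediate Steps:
$D = -4495428$ ($D = -2001957 - 2493471 = -4495428$)
$M{\left(Q \right)} = -3 - Q$ ($M{\left(Q \right)} = - Q - 3 = -3 - Q$)
$o = -4495428$
$- o - \left(321 \left(-972\right) + M{\left(14 \right)}\right) = \left(-1\right) \left(-4495428\right) - \left(321 \left(-972\right) - 17\right) = 4495428 - \left(-312012 - 17\right) = 4495428 - -312029 = 4495428 + 312029 = 4807457$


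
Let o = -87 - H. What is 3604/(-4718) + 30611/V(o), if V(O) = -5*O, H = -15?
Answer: 71562629/849240 ≈ 84.267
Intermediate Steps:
o = -72 (o = -87 - 1*(-15) = -87 + 15 = -72)
3604/(-4718) + 30611/V(o) = 3604/(-4718) + 30611/((-5*(-72))) = 3604*(-1/4718) + 30611/360 = -1802/2359 + 30611*(1/360) = -1802/2359 + 30611/360 = 71562629/849240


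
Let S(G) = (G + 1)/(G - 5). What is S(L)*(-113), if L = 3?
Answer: 226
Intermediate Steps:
S(G) = (1 + G)/(-5 + G)
S(L)*(-113) = ((1 + 3)/(-5 + 3))*(-113) = (4/(-2))*(-113) = -1/2*4*(-113) = -2*(-113) = 226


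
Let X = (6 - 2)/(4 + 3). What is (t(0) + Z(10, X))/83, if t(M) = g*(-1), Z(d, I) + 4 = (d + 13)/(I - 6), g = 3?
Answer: -427/3154 ≈ -0.13538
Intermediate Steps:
X = 4/7 ≈ 0.57143
Z(d, I) = -4 + (13 + d)/(-6 + I) (Z(d, I) = -4 + (d + 13)/(I - 6) = -4 + (13 + d)/(-6 + I))
t(M) = -3 (t(M) = 3*(-1) = -3)
(t(0) + Z(10, X))/83 = (-3 + (37 + 10 - 4*4/7)/(-6 + 4/7))/83 = (-3 + (37 + 10 - 16/7)/(-38/7))*(1/83) = (-3 - 7/38*313/7)*(1/83) = (-3 - 313/38)*(1/83) = -427/38*1/83 = -427/3154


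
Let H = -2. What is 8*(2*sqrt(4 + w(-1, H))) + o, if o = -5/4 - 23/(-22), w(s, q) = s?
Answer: -9/44 + 16*sqrt(3) ≈ 27.508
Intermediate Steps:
o = -9/44 (o = -5*1/4 - 23*(-1/22) = -5/4 + 23/22 = -9/44 ≈ -0.20455)
8*(2*sqrt(4 + w(-1, H))) + o = 8*(2*sqrt(4 - 1)) - 9/44 = 8*(2*sqrt(3)) - 9/44 = 16*sqrt(3) - 9/44 = -9/44 + 16*sqrt(3)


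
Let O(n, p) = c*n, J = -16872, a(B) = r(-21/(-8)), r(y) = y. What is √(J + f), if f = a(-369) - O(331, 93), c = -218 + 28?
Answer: √736330/4 ≈ 214.52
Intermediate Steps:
a(B) = 21/8 (a(B) = -21/(-8) = -21*(-⅛) = 21/8)
c = -190
O(n, p) = -190*n
f = 503141/8 (f = 21/8 - (-190)*331 = 21/8 - 1*(-62890) = 21/8 + 62890 = 503141/8 ≈ 62893.)
√(J + f) = √(-16872 + 503141/8) = √(368165/8) = √736330/4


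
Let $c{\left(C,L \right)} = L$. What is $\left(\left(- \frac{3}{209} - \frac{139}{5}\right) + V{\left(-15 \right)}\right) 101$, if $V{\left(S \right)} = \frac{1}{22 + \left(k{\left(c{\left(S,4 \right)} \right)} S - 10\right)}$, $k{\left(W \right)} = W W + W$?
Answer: $- \frac{845577353}{300960} \approx -2809.6$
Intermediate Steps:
$k{\left(W \right)} = W + W^{2}$ ($k{\left(W \right)} = W^{2} + W = W + W^{2}$)
$V{\left(S \right)} = \frac{1}{12 + 20 S}$ ($V{\left(S \right)} = \frac{1}{22 + \left(4 \left(1 + 4\right) S - 10\right)} = \frac{1}{22 + \left(4 \cdot 5 S - 10\right)} = \frac{1}{22 + \left(20 S - 10\right)} = \frac{1}{22 + \left(-10 + 20 S\right)} = \frac{1}{12 + 20 S}$)
$\left(\left(- \frac{3}{209} - \frac{139}{5}\right) + V{\left(-15 \right)}\right) 101 = \left(\left(- \frac{3}{209} - \frac{139}{5}\right) + \frac{1}{4 \left(3 + 5 \left(-15\right)\right)}\right) 101 = \left(\left(\left(-3\right) \frac{1}{209} - \frac{139}{5}\right) + \frac{1}{4 \left(3 - 75\right)}\right) 101 = \left(\left(- \frac{3}{209} - \frac{139}{5}\right) + \frac{1}{4 \left(-72\right)}\right) 101 = \left(- \frac{29066}{1045} + \frac{1}{4} \left(- \frac{1}{72}\right)\right) 101 = \left(- \frac{29066}{1045} - \frac{1}{288}\right) 101 = \left(- \frac{8372053}{300960}\right) 101 = - \frac{845577353}{300960}$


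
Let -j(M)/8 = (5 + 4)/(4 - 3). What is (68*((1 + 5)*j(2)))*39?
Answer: -1145664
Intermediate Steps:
j(M) = -72 (j(M) = -8*(5 + 4)/(4 - 3) = -72/1 = -72)
(68*((1 + 5)*j(2)))*39 = (68*((1 + 5)*(-72)))*39 = (68*(6*(-72)))*39 = (68*(-432))*39 = -29376*39 = -1145664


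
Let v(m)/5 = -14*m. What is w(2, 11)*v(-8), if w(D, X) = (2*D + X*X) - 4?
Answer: 67760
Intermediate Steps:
v(m) = -70*m (v(m) = 5*(-14*m) = -70*m)
w(D, X) = -4 + X² + 2*D (w(D, X) = (2*D + X²) - 4 = (X² + 2*D) - 4 = -4 + X² + 2*D)
w(2, 11)*v(-8) = (-4 + 11² + 2*2)*(-70*(-8)) = (-4 + 121 + 4)*560 = 121*560 = 67760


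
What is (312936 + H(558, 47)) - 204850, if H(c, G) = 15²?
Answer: 108311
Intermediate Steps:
H(c, G) = 225
(312936 + H(558, 47)) - 204850 = (312936 + 225) - 204850 = 313161 - 204850 = 108311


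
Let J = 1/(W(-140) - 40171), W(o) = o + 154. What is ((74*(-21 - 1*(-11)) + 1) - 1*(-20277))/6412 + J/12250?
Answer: 171628508073/56325212125 ≈ 3.0471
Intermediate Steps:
W(o) = 154 + o
J = -1/40157 (J = 1/((154 - 140) - 40171) = 1/(14 - 40171) = 1/(-40157) = -1/40157 ≈ -2.4902e-5)
((74*(-21 - 1*(-11)) + 1) - 1*(-20277))/6412 + J/12250 = ((74*(-21 - 1*(-11)) + 1) - 1*(-20277))/6412 - 1/40157/12250 = ((74*(-21 + 11) + 1) + 20277)*(1/6412) - 1/40157*1/12250 = ((74*(-10) + 1) + 20277)*(1/6412) - 1/491923250 = ((-740 + 1) + 20277)*(1/6412) - 1/491923250 = (-739 + 20277)*(1/6412) - 1/491923250 = 19538*(1/6412) - 1/491923250 = 9769/3206 - 1/491923250 = 171628508073/56325212125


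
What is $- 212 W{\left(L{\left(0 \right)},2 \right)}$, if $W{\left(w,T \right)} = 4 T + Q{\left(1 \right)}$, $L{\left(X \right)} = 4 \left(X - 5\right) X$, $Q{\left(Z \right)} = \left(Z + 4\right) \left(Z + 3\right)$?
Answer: $-5936$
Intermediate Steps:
$Q{\left(Z \right)} = \left(3 + Z\right) \left(4 + Z\right)$ ($Q{\left(Z \right)} = \left(4 + Z\right) \left(3 + Z\right) = \left(3 + Z\right) \left(4 + Z\right)$)
$L{\left(X \right)} = X \left(-20 + 4 X\right)$ ($L{\left(X \right)} = 4 \left(X - 5\right) X = 4 \left(-5 + X\right) X = \left(-20 + 4 X\right) X = X \left(-20 + 4 X\right)$)
$W{\left(w,T \right)} = 20 + 4 T$ ($W{\left(w,T \right)} = 4 T + \left(12 + 1^{2} + 7 \cdot 1\right) = 4 T + \left(12 + 1 + 7\right) = 4 T + 20 = 20 + 4 T$)
$- 212 W{\left(L{\left(0 \right)},2 \right)} = - 212 \left(20 + 4 \cdot 2\right) = - 212 \left(20 + 8\right) = \left(-212\right) 28 = -5936$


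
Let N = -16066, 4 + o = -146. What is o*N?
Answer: 2409900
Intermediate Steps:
o = -150 (o = -4 - 146 = -150)
o*N = -150*(-16066) = 2409900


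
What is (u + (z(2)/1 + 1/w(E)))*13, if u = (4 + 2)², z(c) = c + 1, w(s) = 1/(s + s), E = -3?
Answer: 429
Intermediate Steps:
w(s) = 1/(2*s)
z(c) = 1 + c
u = 36 (u = 6² = 36)
(u + (z(2)/1 + 1/w(E)))*13 = (36 + ((1 + 2)/1 + 1/((½)/(-3))))*13 = (36 + (3*1 + 1/((½)*(-⅓))))*13 = (36 + (3 + 1/(-⅙)))*13 = (36 + (3 + 1*(-6)))*13 = (36 + (3 - 6))*13 = (36 - 3)*13 = 33*13 = 429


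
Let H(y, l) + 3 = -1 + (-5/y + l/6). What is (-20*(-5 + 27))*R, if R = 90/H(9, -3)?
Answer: 712800/91 ≈ 7833.0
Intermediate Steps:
H(y, l) = -4 - 5/y + l/6 (H(y, l) = -3 + (-1 + (-5/y + l/6)) = -3 + (-1 - 5/y + l/6) = -4 - 5/y + l/6)
R = -1620/91 (R = 90/(-4 - 5/9 + (1/6)*(-3)) = 90/(-4 - 5*1/9 - 1/2) = 90/(-4 - 5/9 - 1/2) = 90/(-91/18) = 90*(-18/91) = -1620/91 ≈ -17.802)
(-20*(-5 + 27))*R = -20*(-5 + 27)*(-1620/91) = -20*22*(-1620/91) = -440*(-1620/91) = 712800/91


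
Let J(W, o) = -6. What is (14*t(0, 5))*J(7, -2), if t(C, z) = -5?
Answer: 420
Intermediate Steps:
(14*t(0, 5))*J(7, -2) = (14*(-5))*(-6) = -70*(-6) = 420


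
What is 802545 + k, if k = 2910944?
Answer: 3713489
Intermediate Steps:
802545 + k = 802545 + 2910944 = 3713489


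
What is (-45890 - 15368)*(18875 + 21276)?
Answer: -2459569958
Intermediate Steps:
(-45890 - 15368)*(18875 + 21276) = -61258*40151 = -2459569958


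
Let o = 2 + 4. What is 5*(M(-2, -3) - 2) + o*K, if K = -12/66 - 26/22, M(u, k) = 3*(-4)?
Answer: -860/11 ≈ -78.182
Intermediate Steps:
M(u, k) = -12
K = -15/11 (K = -12*1/66 - 26*1/22 = -2/11 - 13/11 = -15/11 ≈ -1.3636)
o = 6
5*(M(-2, -3) - 2) + o*K = 5*(-12 - 2) + 6*(-15/11) = 5*(-14) - 90/11 = -70 - 90/11 = -860/11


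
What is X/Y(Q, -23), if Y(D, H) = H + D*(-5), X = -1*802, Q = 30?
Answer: 802/173 ≈ 4.6358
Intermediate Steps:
X = -802
Y(D, H) = H - 5*D
X/Y(Q, -23) = -802/(-23 - 5*30) = -802/(-23 - 150) = -802/(-173) = -802*(-1/173) = 802/173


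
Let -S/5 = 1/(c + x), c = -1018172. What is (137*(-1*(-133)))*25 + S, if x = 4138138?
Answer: 1421222512145/3119966 ≈ 4.5553e+5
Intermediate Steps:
S = -5/3119966 (S = -5/(-1018172 + 4138138) = -5/3119966 ≈ -1.6026e-6)
(137*(-1*(-133)))*25 + S = (137*(-1*(-133)))*25 - 5/3119966 = (137*133)*25 - 5/3119966 = 18221*25 - 5/3119966 = 455525 - 5/3119966 = 1421222512145/3119966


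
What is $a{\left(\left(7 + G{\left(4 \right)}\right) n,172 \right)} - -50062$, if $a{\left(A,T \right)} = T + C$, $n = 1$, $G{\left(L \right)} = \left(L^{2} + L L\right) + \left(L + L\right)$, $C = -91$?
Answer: $50143$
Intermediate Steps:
$G{\left(L \right)} = 2 L + 2 L^{2}$ ($G{\left(L \right)} = \left(L^{2} + L^{2}\right) + 2 L = 2 L^{2} + 2 L = 2 L + 2 L^{2}$)
$a{\left(A,T \right)} = -91 + T$ ($a{\left(A,T \right)} = T - 91 = -91 + T$)
$a{\left(\left(7 + G{\left(4 \right)}\right) n,172 \right)} - -50062 = \left(-91 + 172\right) - -50062 = 81 + 50062 = 50143$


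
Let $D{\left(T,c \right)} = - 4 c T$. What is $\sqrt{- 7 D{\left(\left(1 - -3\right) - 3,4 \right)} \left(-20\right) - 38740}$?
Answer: $2 i \sqrt{10245} \approx 202.44 i$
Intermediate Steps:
$D{\left(T,c \right)} = - 4 T c$
$\sqrt{- 7 D{\left(\left(1 - -3\right) - 3,4 \right)} \left(-20\right) - 38740} = \sqrt{- 7 \left(\left(-4\right) \left(\left(1 - -3\right) - 3\right) 4\right) \left(-20\right) - 38740} = \sqrt{- 7 \left(\left(-4\right) \left(\left(1 + 3\right) - 3\right) 4\right) \left(-20\right) - 38740} = \sqrt{- 7 \left(\left(-4\right) \left(4 - 3\right) 4\right) \left(-20\right) - 38740} = \sqrt{- 7 \left(\left(-4\right) 1 \cdot 4\right) \left(-20\right) - 38740} = \sqrt{\left(-7\right) \left(-16\right) \left(-20\right) - 38740} = \sqrt{112 \left(-20\right) - 38740} = \sqrt{-2240 - 38740} = \sqrt{-40980} = 2 i \sqrt{10245}$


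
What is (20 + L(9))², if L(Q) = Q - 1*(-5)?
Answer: 1156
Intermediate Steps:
L(Q) = 5 + Q (L(Q) = Q + 5 = 5 + Q)
(20 + L(9))² = (20 + (5 + 9))² = (20 + 14)² = 34² = 1156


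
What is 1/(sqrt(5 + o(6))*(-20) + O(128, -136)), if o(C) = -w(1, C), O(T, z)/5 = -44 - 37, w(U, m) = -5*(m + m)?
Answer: -81/27605 + 4*sqrt(65)/27605 ≈ -0.0017660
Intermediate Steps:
w(U, m) = -10*m
O(T, z) = -405 (O(T, z) = 5*(-44 - 37) = 5*(-81) = -405)
o(C) = 10*C (o(C) = -(-10)*C = 10*C)
1/(sqrt(5 + o(6))*(-20) + O(128, -136)) = 1/(sqrt(5 + 10*6)*(-20) - 405) = 1/(sqrt(5 + 60)*(-20) - 405) = 1/(sqrt(65)*(-20) - 405) = 1/(-20*sqrt(65) - 405) = 1/(-405 - 20*sqrt(65))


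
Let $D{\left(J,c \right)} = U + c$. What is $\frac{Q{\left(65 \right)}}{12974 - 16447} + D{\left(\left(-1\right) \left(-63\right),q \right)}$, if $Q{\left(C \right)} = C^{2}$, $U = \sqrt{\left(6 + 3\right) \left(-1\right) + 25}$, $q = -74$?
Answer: $- \frac{247335}{3473} \approx -71.217$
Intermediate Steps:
$U = 4$ ($U = \sqrt{9 \left(-1\right) + 25} = \sqrt{-9 + 25} = \sqrt{16} = 4$)
$D{\left(J,c \right)} = 4 + c$
$\frac{Q{\left(65 \right)}}{12974 - 16447} + D{\left(\left(-1\right) \left(-63\right),q \right)} = \frac{65^{2}}{12974 - 16447} + \left(4 - 74\right) = \frac{4225}{12974 - 16447} - 70 = \frac{4225}{-3473} - 70 = 4225 \left(- \frac{1}{3473}\right) - 70 = - \frac{4225}{3473} - 70 = - \frac{247335}{3473}$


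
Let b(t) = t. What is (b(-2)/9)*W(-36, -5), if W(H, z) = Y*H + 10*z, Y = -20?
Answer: -1340/9 ≈ -148.89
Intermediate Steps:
W(H, z) = -20*H + 10*z
(b(-2)/9)*W(-36, -5) = (-2/9)*(-20*(-36) + 10*(-5)) = (-2*⅑)*(720 - 50) = -2/9*670 = -1340/9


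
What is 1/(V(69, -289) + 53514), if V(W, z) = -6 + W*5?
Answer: 1/53853 ≈ 1.8569e-5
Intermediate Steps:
V(W, z) = -6 + 5*W
1/(V(69, -289) + 53514) = 1/((-6 + 5*69) + 53514) = 1/((-6 + 345) + 53514) = 1/(339 + 53514) = 1/53853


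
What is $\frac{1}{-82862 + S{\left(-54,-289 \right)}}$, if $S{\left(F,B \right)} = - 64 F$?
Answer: $- \frac{1}{79406} \approx -1.2594 \cdot 10^{-5}$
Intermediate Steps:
$\frac{1}{-82862 + S{\left(-54,-289 \right)}} = \frac{1}{-82862 - -3456} = \frac{1}{-82862 + 3456} = \frac{1}{-79406} = - \frac{1}{79406}$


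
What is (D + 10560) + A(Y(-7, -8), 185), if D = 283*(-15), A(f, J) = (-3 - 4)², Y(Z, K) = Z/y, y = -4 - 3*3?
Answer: 6364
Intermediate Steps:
y = -13 (y = -4 - 9 = -13)
Y(Z, K) = -Z/13 (Y(Z, K) = Z/(-13) = Z*(-1/13) = -Z/13)
A(f, J) = 49 (A(f, J) = (-7)² = 49)
D = -4245
(D + 10560) + A(Y(-7, -8), 185) = (-4245 + 10560) + 49 = 6315 + 49 = 6364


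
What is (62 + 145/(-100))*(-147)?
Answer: -178017/20 ≈ -8900.8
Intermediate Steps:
(62 + 145/(-100))*(-147) = (62 + 145*(-1/100))*(-147) = (62 - 29/20)*(-147) = (1211/20)*(-147) = -178017/20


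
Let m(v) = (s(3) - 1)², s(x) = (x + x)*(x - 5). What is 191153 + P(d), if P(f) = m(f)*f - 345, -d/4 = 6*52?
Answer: -20104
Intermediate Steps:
d = -1248 (d = -24*52 = -4*312 = -1248)
s(x) = 2*x*(-5 + x) (s(x) = (2*x)*(-5 + x) = 2*x*(-5 + x))
m(v) = 169 (m(v) = (2*3*(-5 + 3) - 1)² = (2*3*(-2) - 1)² = (-12 - 1)² = (-13)² = 169)
P(f) = -345 + 169*f (P(f) = 169*f - 345 = -345 + 169*f)
191153 + P(d) = 191153 + (-345 + 169*(-1248)) = 191153 + (-345 - 210912) = 191153 - 211257 = -20104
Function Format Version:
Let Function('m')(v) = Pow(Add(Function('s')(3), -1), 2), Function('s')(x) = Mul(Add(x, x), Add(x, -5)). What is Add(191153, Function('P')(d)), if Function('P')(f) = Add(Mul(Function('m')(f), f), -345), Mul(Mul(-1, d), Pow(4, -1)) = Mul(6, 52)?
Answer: -20104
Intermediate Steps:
d = -1248 (d = Mul(-4, Mul(6, 52)) = Mul(-4, 312) = -1248)
Function('s')(x) = Mul(2, x, Add(-5, x)) (Function('s')(x) = Mul(Mul(2, x), Add(-5, x)) = Mul(2, x, Add(-5, x)))
Function('m')(v) = 169 (Function('m')(v) = Pow(Add(Mul(2, 3, Add(-5, 3)), -1), 2) = Pow(Add(Mul(2, 3, -2), -1), 2) = Pow(Add(-12, -1), 2) = Pow(-13, 2) = 169)
Function('P')(f) = Add(-345, Mul(169, f)) (Function('P')(f) = Add(Mul(169, f), -345) = Add(-345, Mul(169, f)))
Add(191153, Function('P')(d)) = Add(191153, Add(-345, Mul(169, -1248))) = Add(191153, Add(-345, -210912)) = Add(191153, -211257) = -20104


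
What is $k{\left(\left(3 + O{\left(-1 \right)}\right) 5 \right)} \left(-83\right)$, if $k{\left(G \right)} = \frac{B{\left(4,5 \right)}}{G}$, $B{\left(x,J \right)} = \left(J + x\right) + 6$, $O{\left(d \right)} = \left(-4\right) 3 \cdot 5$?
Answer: $\frac{83}{19} \approx 4.3684$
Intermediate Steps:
$O{\left(d \right)} = -60$ ($O{\left(d \right)} = \left(-12\right) 5 = -60$)
$B{\left(x,J \right)} = 6 + J + x$
$k{\left(G \right)} = \frac{15}{G}$ ($k{\left(G \right)} = \frac{6 + 5 + 4}{G} = \frac{15}{G}$)
$k{\left(\left(3 + O{\left(-1 \right)}\right) 5 \right)} \left(-83\right) = \frac{15}{\left(3 - 60\right) 5} \left(-83\right) = \frac{15}{\left(-57\right) 5} \left(-83\right) = \frac{15}{-285} \left(-83\right) = 15 \left(- \frac{1}{285}\right) \left(-83\right) = \left(- \frac{1}{19}\right) \left(-83\right) = \frac{83}{19}$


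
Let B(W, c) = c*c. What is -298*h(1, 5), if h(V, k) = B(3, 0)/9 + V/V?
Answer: -298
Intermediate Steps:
B(W, c) = c²
h(V, k) = 1 (h(V, k) = 0²/9 + V/V = 0*(⅑) + 1 = 0 + 1 = 1)
-298*h(1, 5) = -298*1 = -298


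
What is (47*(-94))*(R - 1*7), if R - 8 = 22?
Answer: -101614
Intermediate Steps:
R = 30 (R = 8 + 22 = 30)
(47*(-94))*(R - 1*7) = (47*(-94))*(30 - 1*7) = -4418*(30 - 7) = -4418*23 = -101614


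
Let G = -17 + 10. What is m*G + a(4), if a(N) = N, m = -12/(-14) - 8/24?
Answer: 1/3 ≈ 0.33333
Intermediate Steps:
m = 11/21 (m = -12*(-1/14) - 8*1/24 = 6/7 - 1/3 = 11/21 ≈ 0.52381)
G = -7
m*G + a(4) = (11/21)*(-7) + 4 = -11/3 + 4 = 1/3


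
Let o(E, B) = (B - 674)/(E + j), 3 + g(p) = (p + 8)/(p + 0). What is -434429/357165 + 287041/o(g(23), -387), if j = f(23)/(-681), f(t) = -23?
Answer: 863861754706646/1978508731365 ≈ 436.62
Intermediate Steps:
j = 23/681 (j = -23/(-681) = -23*(-1/681) = 23/681 ≈ 0.033774)
g(p) = -3 + (8 + p)/p (g(p) = -3 + (p + 8)/(p + 0) = -3 + (8 + p)/p)
o(E, B) = (-674 + B)/(23/681 + E) (o(E, B) = (B - 674)/(E + 23/681) = (-674 + B)/(23/681 + E))
-434429/357165 + 287041/o(g(23), -387) = -434429/357165 + 287041/((681*(-674 - 387)/(23 + 681*(-2 + 8/23)))) = -434429*1/357165 + 287041/((681*(-1061)/(23 + 681*(-2 + 8*(1/23))))) = -434429/357165 + 287041/((681*(-1061)/(23 + 681*(-2 + 8/23)))) = -434429/357165 + 287041/((681*(-1061)/(23 + 681*(-38/23)))) = -434429/357165 + 287041/((681*(-1061)/(23 - 25878/23))) = -434429/357165 + 287041/((681*(-1061)/(-25349/23))) = -434429/357165 + 287041/((681*(-23/25349)*(-1061))) = -434429/357165 + 287041/(16618443/25349) = -434429/357165 + 287041*(25349/16618443) = -434429/357165 + 7276202309/16618443 = 863861754706646/1978508731365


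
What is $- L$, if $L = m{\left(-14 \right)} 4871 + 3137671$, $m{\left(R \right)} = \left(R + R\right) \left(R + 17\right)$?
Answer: $-2728507$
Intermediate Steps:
$m{\left(R \right)} = 2 R \left(17 + R\right)$
$L = 2728507$ ($L = 2 \left(-14\right) \left(17 - 14\right) 4871 + 3137671 = 2 \left(-14\right) 3 \cdot 4871 + 3137671 = \left(-84\right) 4871 + 3137671 = -409164 + 3137671 = 2728507$)
$- L = \left(-1\right) 2728507 = -2728507$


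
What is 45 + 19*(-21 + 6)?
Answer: -240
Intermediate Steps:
45 + 19*(-21 + 6) = 45 + 19*(-15) = 45 - 285 = -240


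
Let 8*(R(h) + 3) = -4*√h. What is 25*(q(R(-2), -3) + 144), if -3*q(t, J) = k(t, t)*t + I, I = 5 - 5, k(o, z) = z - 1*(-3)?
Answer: 21625/6 - 25*I*√2/2 ≈ 3604.2 - 17.678*I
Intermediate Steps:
k(o, z) = 3 + z (k(o, z) = z + 3 = 3 + z)
R(h) = -3 - √h/2 (R(h) = -3 + (-4*√h)/8 = -3 - √h/2)
I = 0
q(t, J) = -t*(3 + t)/3 (q(t, J) = -((3 + t)*t + 0)/3 = -(t*(3 + t) + 0)/3 = -t*(3 + t)/3)
25*(q(R(-2), -3) + 144) = 25*(-(-3 - I*√2/2)*(3 + (-3 - I*√2/2))/3 + 144) = 25*(-(-3 - I*√2/2)*(-I*√2/2)/3 + 144) = 25*(I*√2*(-3 - I*√2/2)/6 + 144) = 25*(144 + I*√2*(-3 - I*√2/2)/6) = 3600 + 25*I*√2*(-3 - I*√2/2)/6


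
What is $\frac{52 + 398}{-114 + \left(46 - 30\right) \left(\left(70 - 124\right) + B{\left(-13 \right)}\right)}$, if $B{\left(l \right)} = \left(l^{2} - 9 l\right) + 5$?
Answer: $\frac{75}{613} \approx 0.12235$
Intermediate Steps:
$B{\left(l \right)} = 5 + l^{2} - 9 l$
$\frac{52 + 398}{-114 + \left(46 - 30\right) \left(\left(70 - 124\right) + B{\left(-13 \right)}\right)} = \frac{52 + 398}{-114 + \left(46 - 30\right) \left(\left(70 - 124\right) + \left(5 + \left(-13\right)^{2} - -117\right)\right)} = \frac{450}{-114 + 16 \left(\left(70 - 124\right) + \left(5 + 169 + 117\right)\right)} = \frac{450}{-114 + 16 \left(-54 + 291\right)} = \frac{450}{-114 + 16 \cdot 237} = \frac{450}{-114 + 3792} = \frac{450}{3678} = 450 \cdot \frac{1}{3678} = \frac{75}{613}$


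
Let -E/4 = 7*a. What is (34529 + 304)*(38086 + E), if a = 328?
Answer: 1006743366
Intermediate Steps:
E = -9184 (E = -28*328 = -4*2296 = -9184)
(34529 + 304)*(38086 + E) = (34529 + 304)*(38086 - 9184) = 34833*28902 = 1006743366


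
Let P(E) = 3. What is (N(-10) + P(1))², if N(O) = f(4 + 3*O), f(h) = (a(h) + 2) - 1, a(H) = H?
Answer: 484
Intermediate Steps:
f(h) = 1 + h (f(h) = (h + 2) - 1 = (2 + h) - 1 = 1 + h)
N(O) = 5 + 3*O (N(O) = 1 + (4 + 3*O) = 5 + 3*O)
(N(-10) + P(1))² = ((5 + 3*(-10)) + 3)² = ((5 - 30) + 3)² = (-25 + 3)² = (-22)² = 484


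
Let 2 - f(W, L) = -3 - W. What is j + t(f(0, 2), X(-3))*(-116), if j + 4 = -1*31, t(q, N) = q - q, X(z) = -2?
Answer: -35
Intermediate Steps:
f(W, L) = 5 + W (f(W, L) = 2 - (-3 - W) = 2 + (3 + W) = 5 + W)
t(q, N) = 0
j = -35 (j = -4 - 1*31 = -4 - 31 = -35)
j + t(f(0, 2), X(-3))*(-116) = -35 + 0*(-116) = -35 + 0 = -35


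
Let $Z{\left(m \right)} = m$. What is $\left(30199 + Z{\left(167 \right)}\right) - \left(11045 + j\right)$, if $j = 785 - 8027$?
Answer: $26563$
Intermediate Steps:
$j = -7242$ ($j = 785 - 8027 = -7242$)
$\left(30199 + Z{\left(167 \right)}\right) - \left(11045 + j\right) = \left(30199 + 167\right) - 3803 = 30366 + \left(-11045 + 7242\right) = 30366 - 3803 = 26563$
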